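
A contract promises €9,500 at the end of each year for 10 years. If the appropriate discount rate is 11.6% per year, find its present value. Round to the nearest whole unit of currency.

€54,568

Annuity factor a(10|0.116) = 5.743953; PV = 9500 × 5.743953 = 54,567.5562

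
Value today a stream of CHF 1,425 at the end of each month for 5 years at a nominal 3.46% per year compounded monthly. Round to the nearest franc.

CHF 78,409

i = 0.0346/12 = 0.00288333 per month; n = 5·12 = 60.
PV = 1425 × [1 − (1+0.00288333)^(−60)] / 0.00288333 = 1425 × 55.024153 = 78,409.4182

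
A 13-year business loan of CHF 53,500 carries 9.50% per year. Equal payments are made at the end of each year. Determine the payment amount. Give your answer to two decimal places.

PMT = 53500 / ( [1 − (1+0.095)^(−13)] / 0.095 ) = 53500 / 7.291178 = 7,337.6351

CHF 7,337.64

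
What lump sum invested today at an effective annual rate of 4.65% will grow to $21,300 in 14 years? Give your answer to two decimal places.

PV = 21,300 / (1 + 0.0465)^14 = 21,300 / 1.889510 = 11,272.7622

$11,272.76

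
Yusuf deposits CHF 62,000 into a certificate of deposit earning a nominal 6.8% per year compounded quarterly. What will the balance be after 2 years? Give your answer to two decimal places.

With 4 periods per year: i = 0.017, n = 8.
FV = PV·(1+i)^n = 62,000 × 1.144373 = 70,951.1294

CHF 70,951.13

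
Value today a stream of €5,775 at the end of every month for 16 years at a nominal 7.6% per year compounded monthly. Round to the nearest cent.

With 12 periods per year: i = 0.00633333, n = 192.
PV = PMT · [1 − (1+i)^(−n)] / i = 5775 · 110.912806 = 640,521.4557

€640,521.46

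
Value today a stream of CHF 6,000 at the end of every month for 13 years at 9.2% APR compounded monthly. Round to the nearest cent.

CHF 544,864.76

Periodic rate i = 0.092/12 = 0.00766667; n = 13 × 12 = 156 periods.
PV = PMT · [1 − (1+i)^(−n)] / i = 6000 · 90.810794 = 544,864.7612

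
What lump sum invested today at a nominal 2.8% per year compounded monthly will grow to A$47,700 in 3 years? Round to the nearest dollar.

A$43,861

i = 0.028/12 = 0.00233333 per month; n = 3·12 = 36.
PV = FV·(1+i)^(−n) = 47,700 × 0.919521 = 43,861.1624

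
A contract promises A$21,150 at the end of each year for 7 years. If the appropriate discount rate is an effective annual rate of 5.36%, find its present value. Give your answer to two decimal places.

A$120,801.02

Annuity factor a(7|0.0536) = 5.711632; PV = 21150 × 5.711632 = 120,801.0233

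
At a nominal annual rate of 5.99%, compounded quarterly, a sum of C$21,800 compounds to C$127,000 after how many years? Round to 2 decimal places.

29.64 years

Periodic rate i = 0.0599/4 = 0.014975.
n = ln(127000/21800) / ln(1+0.014975) = ln(5.82569) / 0.014864 = 118.5602 quarters
= 118.5602/4 years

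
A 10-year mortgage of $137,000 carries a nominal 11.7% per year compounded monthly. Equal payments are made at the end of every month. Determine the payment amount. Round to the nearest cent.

i = 0.117/12 = 0.00975 per month; n = 10·12 = 120.
PMT = 137000 / ( [1 − (1+0.00975)^(−120)] / 0.00975 ) = 137000 / 70.550691 = 1,941.8662

$1,941.87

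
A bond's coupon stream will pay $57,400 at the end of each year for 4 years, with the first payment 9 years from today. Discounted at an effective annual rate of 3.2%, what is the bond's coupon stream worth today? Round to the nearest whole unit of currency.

$165,046

PV at t=8 (ordinary 4-year annuity): 57400 × a(4|0.032) = 57400 × 3.699389 = 212,344.9369
Discount back 8 years: 212,344.9369 × (1+0.032)^(−8) = 212,344.9369 × 0.777253 = 165,045.7448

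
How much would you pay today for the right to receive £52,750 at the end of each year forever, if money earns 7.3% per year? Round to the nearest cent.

£722,602.74

PV = C/r = 52750/0.073 = 722,602.7397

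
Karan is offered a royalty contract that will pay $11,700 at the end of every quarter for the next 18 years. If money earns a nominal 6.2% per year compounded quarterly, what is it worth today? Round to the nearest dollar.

Periodic rate i = 0.062/4 = 0.0155; n = 18 × 4 = 72 periods.
PV = 11700 × [1 − (1+0.0155)^(−72)] / 0.0155 = 11700 × 43.199747 = 505,437.0345

$505,437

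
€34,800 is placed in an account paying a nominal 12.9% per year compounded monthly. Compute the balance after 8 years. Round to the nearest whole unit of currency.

€97,136

With 12 periods per year: i = 0.01075, n = 96.
34,800 × (1+0.01075)^96 = 34,800 × 2.791258 = 97,135.7828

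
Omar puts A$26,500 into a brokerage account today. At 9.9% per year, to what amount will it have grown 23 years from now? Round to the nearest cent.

26,500 × (1+0.099)^23 = 26,500 × 8.768937 = 232,376.8176

A$232,376.82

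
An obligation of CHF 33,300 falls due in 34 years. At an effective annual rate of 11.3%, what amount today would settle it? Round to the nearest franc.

CHF 874

PV = 33,300 / (1 + 0.113)^34 = 33,300 / 38.092159 = 874.1957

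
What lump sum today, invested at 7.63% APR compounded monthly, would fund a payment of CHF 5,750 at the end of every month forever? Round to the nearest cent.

CHF 904,325.03

Periodic rate i = 0.0763/12 = 0.00635833.
PV = C/r = 5750/0.00635833 = 904,325.0328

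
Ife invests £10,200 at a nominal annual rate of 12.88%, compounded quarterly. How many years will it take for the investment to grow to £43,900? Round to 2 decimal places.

Periodic rate i = 0.1288/4 = 0.0322.
(1+i)^n = 43900/10200 = 4.30392, so n = ln 4.30392 / ln 1.0322 = 46.0528 quarters
= 46.0528/4 years

11.51 years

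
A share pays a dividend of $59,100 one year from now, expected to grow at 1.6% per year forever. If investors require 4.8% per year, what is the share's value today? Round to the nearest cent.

$1,846,875.00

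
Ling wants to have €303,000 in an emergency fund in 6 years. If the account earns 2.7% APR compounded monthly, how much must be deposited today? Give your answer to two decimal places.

€257,730.58

With 12 periods per year: i = 0.00225, n = 72.
PV = FV·(1+i)^(−n) = 303,000 × 0.850596 = 257,730.5818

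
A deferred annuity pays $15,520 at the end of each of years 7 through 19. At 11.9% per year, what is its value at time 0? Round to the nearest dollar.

PV at t=6 (ordinary 13-year annuity): 15520 × a(13|0.119) = 15520 × 6.455034 = 100,182.1285
PV₀ = 100,182.1285 / (1+0.119)^6 = 100,182.1285 / 1.963272 = 51,028.1397

$51,028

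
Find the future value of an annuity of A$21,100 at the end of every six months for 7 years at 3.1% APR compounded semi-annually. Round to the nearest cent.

A$327,087.91

Periodic rate i = 0.031/2 = 0.0155; n = 7 × 2 = 14 periods.
FV = 21100 × [(1+0.0155)^14 − 1] / 0.0155 = 21100 × 15.501797 = 327,087.9144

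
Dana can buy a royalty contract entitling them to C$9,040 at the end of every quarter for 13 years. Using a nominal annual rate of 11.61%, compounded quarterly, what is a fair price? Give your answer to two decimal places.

With 4 periods per year: i = 0.029025, n = 52.
PV = PMT · [1 − (1+i)^(−n)] / i = 9040 · 26.671266 = 241,108.2419

C$241,108.24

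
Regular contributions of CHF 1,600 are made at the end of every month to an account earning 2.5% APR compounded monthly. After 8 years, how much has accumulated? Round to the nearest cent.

With 12 periods per year: i = 0.00208333, n = 96.
Accumulation factor s(96|0.00208333) = 106.151366; FV = 1600 × 106.151366 = 169,842.1851

CHF 169,842.19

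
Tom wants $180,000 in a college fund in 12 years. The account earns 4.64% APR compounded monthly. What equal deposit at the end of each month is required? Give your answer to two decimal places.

$936.48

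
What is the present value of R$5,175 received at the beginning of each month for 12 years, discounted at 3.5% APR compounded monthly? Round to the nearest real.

R$609,557

Periodic rate i = 0.035/12 = 0.00291667; n = 12 × 12 = 144 periods.
PV = PMT · [1 − (1+i)^(−n)] / i × (1+i) = 5175 · 117.788745 = 609,556.7536
Payments are at the start of each period, so multiply by (1+i).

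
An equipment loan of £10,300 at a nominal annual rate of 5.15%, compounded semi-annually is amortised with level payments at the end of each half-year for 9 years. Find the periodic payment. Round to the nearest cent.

Periodic rate i = 0.0515/2 = 0.02575; n = 9 × 2 = 18 periods.
Annuity-PV factor = 14.260983; PMT = 10300 / 14.260983 = 722.2504

£722.25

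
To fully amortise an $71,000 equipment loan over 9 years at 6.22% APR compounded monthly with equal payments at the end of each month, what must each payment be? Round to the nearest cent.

$860.15

Periodic rate i = 0.0622/12 = 0.00518333; n = 9 × 12 = 108 periods.
PMT = 71000 / ( [1 − (1+0.00518333)^(−108)] / 0.00518333 ) = 71000 / 82.543419 = 860.1534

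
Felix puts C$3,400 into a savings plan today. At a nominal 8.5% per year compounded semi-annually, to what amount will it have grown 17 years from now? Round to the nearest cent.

C$13,997.97

Periodic rate i = 0.085/2 = 0.0425; n = 17 × 2 = 34 periods.
FV = PV·(1+i)^n = 3,400 × 4.117050 = 13,997.9707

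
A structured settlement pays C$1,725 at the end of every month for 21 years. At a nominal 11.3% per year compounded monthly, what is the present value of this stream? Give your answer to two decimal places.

Periodic rate i = 0.113/12 = 0.00941667; n = 21 × 12 = 252 periods.
Annuity factor a(252|0.00941667) = 96.186765; PV = 1725 × 96.186765 = 165,922.1691

C$165,922.17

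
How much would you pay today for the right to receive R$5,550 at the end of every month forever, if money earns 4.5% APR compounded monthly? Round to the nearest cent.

Periodic rate i = 0.045/12 = 0.00375.
PV = C/r = 5550/0.00375 = 1,480,000.0000

R$1,480,000.00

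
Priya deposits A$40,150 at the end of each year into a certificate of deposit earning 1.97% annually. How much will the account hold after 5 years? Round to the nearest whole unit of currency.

A$208,817

Accumulation factor s(5|0.0197) = 5.200919; FV = 40150 × 5.200919 = 208,816.9090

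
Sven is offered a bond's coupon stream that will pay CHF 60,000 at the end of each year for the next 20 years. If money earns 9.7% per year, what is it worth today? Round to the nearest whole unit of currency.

PV = 60000 × [1 − (1+0.097)^(−20)] / 0.097 = 60000 × 8.690842 = 521,450.4999

CHF 521,450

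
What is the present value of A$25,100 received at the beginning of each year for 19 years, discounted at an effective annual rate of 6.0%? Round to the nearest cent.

PV = PMT · [1 − (1+i)^(−n)] / i × (1+i) = 25100 · 11.827603 = 296,872.8474
(annuity-due: payments at period start, so ×(1+i).)

A$296,872.85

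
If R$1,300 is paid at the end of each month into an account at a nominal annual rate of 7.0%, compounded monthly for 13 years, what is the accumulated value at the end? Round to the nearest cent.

Periodic rate i = 0.07/12 = 0.00583333; n = 13 × 12 = 156 periods.
Accumulation factor s(156|0.00583333) = 253.330789; FV = 1300 × 253.330789 = 329,330.0252

R$329,330.03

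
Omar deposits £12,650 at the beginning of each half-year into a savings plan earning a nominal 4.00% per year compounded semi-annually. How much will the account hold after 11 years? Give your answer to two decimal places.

£352,238.78

i = 0.04/2 = 0.02 per half-year; n = 11·2 = 22.
FV = PMT · [(1+i)^n − 1] / i × (1+i) = 12650 · 27.844963 = 352,238.7846
(annuity-due: payments at period start, so ×(1+i).)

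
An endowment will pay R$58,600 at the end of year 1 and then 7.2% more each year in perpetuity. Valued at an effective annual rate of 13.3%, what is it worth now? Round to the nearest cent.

PV = PMT / (i − g) = 58600 / (0.133 − 0.072) = 58600 / 0.061000 = 960,655.7377

R$960,655.74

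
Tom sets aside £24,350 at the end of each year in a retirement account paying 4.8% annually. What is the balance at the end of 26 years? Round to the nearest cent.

£1,209,237.06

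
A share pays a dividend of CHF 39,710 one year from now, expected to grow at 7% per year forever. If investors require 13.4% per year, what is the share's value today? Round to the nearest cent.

PV = PMT / (i − g) = 39710 / (0.134 − 0.07) = 39710 / 0.064000 = 620,468.7500

CHF 620,468.75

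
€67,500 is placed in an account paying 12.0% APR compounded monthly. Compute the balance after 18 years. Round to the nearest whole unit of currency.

€579,056

Periodic rate i = 0.12/12 = 0.01; n = 18 × 12 = 216 periods.
FV = 67,500 × (1 + 0.01)^216 = 579,055.9252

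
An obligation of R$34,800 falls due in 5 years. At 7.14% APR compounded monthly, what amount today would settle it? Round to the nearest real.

Periodic rate i = 0.0714/12 = 0.00595; n = 5 × 12 = 60 periods.
PV = 34,800 / (1 + 0.00595)^60 = 34,800 / 1.427525 = 24,377.8582

R$24,378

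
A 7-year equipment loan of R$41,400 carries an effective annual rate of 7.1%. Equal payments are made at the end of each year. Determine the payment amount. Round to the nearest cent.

R$7,708.71

Annuity-PV factor = 5.370551; PMT = 41400 / 5.370551 = 7,708.7060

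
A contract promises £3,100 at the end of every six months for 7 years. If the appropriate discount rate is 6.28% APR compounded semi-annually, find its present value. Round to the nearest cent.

Periodic rate i = 0.0628/2 = 0.0314; n = 7 × 2 = 14 periods.
Annuity factor a(14|0.0314) = 11.189024; PV = 3100 × 11.189024 = 34,685.9755

£34,685.98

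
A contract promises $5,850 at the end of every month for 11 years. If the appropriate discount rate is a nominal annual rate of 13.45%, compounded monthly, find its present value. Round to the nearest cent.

Periodic rate i = 0.1345/12 = 0.0112083; n = 11 × 12 = 132 periods.
PV = 5850 × [1 − (1+0.0112083)^(−132)] / 0.0112083 = 5850 × 68.731570 = 402,079.6870

$402,079.69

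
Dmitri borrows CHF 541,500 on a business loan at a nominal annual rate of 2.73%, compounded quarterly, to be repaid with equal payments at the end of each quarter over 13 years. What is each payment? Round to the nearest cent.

CHF 12,405.53

With 4 periods per year: i = 0.006825, n = 52.
Annuity-PV factor = 43.649890; PMT = 541500 / 43.649890 = 12,405.5296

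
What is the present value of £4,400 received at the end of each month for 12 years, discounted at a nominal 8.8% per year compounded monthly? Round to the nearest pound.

With 12 periods per year: i = 0.00733333, n = 144.
Annuity factor a(144|0.00733333) = 88.747186; PV = 4400 × 88.747186 = 390,487.6204

£390,488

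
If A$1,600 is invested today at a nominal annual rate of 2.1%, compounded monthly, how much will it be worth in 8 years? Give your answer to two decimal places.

A$1,892.42

With 12 periods per year: i = 0.00175, n = 96.
FV = 1,600 × (1 + 0.00175)^96 = 1,892.4207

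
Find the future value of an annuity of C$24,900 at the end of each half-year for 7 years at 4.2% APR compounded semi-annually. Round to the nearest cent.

With 2 periods per year: i = 0.021, n = 14.
FV = 24900 × [(1+0.021)^14 − 1] / 0.021 = 24900 × 16.081196 = 400,421.7848

C$400,421.78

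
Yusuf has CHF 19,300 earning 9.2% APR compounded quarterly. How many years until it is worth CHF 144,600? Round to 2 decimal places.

22.14 years

Periodic rate i = 0.092/4 = 0.023.
n = ln(144600/19300) / ln(1+0.023) = ln(7.49223) / 0.022739 = 88.5625 quarters
= 88.5625/4 years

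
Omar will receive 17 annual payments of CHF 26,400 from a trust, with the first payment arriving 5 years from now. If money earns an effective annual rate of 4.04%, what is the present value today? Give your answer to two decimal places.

CHF 273,270.22

Value one period before first payment (t=4): 26400 × [1 − (1+0.0404)^(−17)] / 0.0404 = 26400 × 12.128016 = 320,179.6145
Discount back 4 years: 320,179.6145 × (1+0.0404)^(−4) = 320,179.6145 × 0.853490 = 273,270.2181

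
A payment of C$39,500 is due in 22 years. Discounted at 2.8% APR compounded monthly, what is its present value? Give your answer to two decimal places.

C$21,349.28

Periodic rate i = 0.028/12 = 0.00233333; n = 22 × 12 = 264 periods.
PV = 39,500 / (1 + 0.00233333)^264 = 39,500 / 1.850179 = 21,349.2844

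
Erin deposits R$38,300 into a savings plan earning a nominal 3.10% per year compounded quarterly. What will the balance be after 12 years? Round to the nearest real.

With 4 periods per year: i = 0.00775, n = 48.
FV = 38,300 × (1 + 0.00775)^48 = 55,479.6230

R$55,480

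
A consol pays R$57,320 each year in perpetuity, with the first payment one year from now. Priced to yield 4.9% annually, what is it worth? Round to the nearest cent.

R$1,169,795.92

PV = C/r = 57320/0.049 = 1,169,795.9184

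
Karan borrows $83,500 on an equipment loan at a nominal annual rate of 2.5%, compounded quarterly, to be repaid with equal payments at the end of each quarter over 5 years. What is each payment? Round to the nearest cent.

$4,454.39

Periodic rate i = 0.025/4 = 0.00625; n = 5 × 4 = 20 periods.
Annuity-PV factor = 18.745558; PMT = 83500 / 18.745558 = 4,454.3887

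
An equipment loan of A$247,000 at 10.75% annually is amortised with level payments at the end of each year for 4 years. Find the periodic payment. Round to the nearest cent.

PMT = 247000 / ( [1 − (1+0.1075)^(−4)] / 0.1075 ) = 247000 / 3.119079 = 79,190.0538

A$79,190.05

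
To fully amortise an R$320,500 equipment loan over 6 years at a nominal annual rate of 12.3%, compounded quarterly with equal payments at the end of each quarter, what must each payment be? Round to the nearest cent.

Periodic rate i = 0.123/4 = 0.03075; n = 6 × 4 = 24 periods.
Annuity-PV factor = 16.799525; PMT = 320500 / 16.799525 = 19,077.9199

R$19,077.92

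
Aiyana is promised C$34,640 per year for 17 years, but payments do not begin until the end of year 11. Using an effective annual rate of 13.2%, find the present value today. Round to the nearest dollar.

C$66,723

PV at t=10 (ordinary 17-year annuity): 34640 × a(17|0.132) = 34640 × 6.655230 = 230,537.1665
Discount back 10 years: 230,537.1665 × (1+0.132)^(−10) = 230,537.1665 × 0.289425 = 66,723.1717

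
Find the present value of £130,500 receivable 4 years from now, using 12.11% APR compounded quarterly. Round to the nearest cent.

£80,976.67

i = 0.1211/4 = 0.030275 per quarter; n = 4·4 = 16.
PV = FV·(1+i)^(−n) = 130,500 × 0.620511 = 80,976.6723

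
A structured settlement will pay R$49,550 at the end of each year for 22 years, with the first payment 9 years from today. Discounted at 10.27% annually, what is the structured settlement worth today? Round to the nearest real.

R$195,017

PV at t=8 (ordinary 22-year annuity): 49550 × a(22|0.1027) = 49550 × 8.603740 = 426,315.3081
Discount back 8 years: 426,315.3081 × (1+0.1027)^(−8) = 426,315.3081 × 0.457447 = 195,016.7573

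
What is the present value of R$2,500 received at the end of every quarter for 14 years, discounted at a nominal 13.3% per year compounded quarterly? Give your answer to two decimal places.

R$63,147.45

i = 0.133/4 = 0.03325 per quarter; n = 14·4 = 56.
PV = PMT · [1 − (1+i)^(−n)] / i = 2500 · 25.258981 = 63,147.4517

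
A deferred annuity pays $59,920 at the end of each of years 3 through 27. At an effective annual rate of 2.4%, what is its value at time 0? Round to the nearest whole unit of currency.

Value one period before first payment (t=2): 59920 × [1 − (1+0.024)^(−25)] / 0.024 = 59920 × 18.636884 = 1,116,722.0805
Discount back 2 years: 1,116,722.0805 × (1+0.024)^(−2) = 1,116,722.0805 × 0.953674 = 1,064,989.1667

$1,064,989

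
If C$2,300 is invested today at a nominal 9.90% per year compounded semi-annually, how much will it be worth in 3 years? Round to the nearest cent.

i = 0.099/2 = 0.0495 per half-year; n = 3·2 = 6.
FV = PV·(1+i)^n = 2,300 × 1.336271 = 3,073.4241

C$3,073.42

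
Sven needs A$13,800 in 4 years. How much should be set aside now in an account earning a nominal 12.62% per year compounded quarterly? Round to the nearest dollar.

A$8,395

Periodic rate i = 0.1262/4 = 0.03155; n = 4 × 4 = 16 periods.
Discount factor = (1+0.03155)^(−16) = 0.608353; PV = 13,800 × 0.608353 = 8,395.2678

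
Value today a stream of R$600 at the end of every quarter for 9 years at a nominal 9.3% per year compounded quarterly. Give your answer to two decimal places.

R$14,524.48

With 4 periods per year: i = 0.02325, n = 36.
PV = PMT · [1 − (1+i)^(−n)] / i = 600 · 24.207459 = 14,524.4756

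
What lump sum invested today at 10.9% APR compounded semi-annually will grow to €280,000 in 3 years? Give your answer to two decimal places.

With 2 periods per year: i = 0.0545, n = 6.
PV = FV·(1+i)^(−n) = 280,000 × 0.727312 = 203,647.2392

€203,647.24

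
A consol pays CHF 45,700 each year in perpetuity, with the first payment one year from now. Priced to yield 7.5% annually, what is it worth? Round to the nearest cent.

PV = PMT / i = 45700 / 0.075 = 609,333.3333

CHF 609,333.33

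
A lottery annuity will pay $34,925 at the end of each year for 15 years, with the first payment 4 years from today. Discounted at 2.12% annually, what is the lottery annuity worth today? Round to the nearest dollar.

$417,630

Value one period before first payment (t=3): 34925 × [1 − (1+0.0212)^(−15)] / 0.0212 = 34925 × 12.734656 = 444,757.8584
PV₀ = 444,757.8584 / (1+0.0212)^3 = 444,757.8584 / 1.064958 = 417,629.5420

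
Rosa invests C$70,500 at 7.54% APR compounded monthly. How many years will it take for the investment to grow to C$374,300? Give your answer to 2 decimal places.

22.21 years

Periodic rate i = 0.0754/12 = 0.00628333.
n = ln(374300/70500) / ln(1+0.00628333) = ln(5.30922) / 0.006264 = 266.5280 months
= 266.5280/12 years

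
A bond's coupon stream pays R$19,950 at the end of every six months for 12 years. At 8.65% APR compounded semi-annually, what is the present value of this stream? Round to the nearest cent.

R$294,302.87

i = 0.0865/2 = 0.04325 per half-year; n = 12·2 = 24.
Annuity factor a(24|0.04325) = 14.752023; PV = 19950 × 14.752023 = 294,302.8682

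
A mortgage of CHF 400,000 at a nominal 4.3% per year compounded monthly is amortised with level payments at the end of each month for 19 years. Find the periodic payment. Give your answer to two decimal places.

Periodic rate i = 0.043/12 = 0.00358333; n = 19 × 12 = 228 periods.
Annuity-PV factor = 155.609162; PMT = 400000 / 155.609162 = 2,570.5427

CHF 2,570.54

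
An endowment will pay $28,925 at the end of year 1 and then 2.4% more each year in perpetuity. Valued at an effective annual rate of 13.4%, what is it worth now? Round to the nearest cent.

$262,954.55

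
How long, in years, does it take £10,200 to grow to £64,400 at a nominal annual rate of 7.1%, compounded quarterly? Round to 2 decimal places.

26.18 years

Periodic rate i = 0.071/4 = 0.01775.
n = ln(64400/10200) / ln(1+0.01775) = ln(6.31373) / 0.017594 = 104.7342 quarters
= 104.7342/4 years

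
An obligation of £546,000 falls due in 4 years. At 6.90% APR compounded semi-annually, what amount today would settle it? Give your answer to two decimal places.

£416,244.67

With 2 periods per year: i = 0.0345, n = 8.
Discount factor = (1+0.0345)^(−8) = 0.762353; PV = 546,000 × 0.762353 = 416,244.6674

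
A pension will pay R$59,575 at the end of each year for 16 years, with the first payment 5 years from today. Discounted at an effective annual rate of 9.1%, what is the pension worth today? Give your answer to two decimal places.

PV at t=4 (ordinary 16-year annuity): 59575 × a(16|0.091) = 59575 × 8.261525 = 492,180.3257
Discount back 4 years: 492,180.3257 × (1+0.091)^(−4) = 492,180.3257 × 0.705831 = 347,396.3467

R$347,396.35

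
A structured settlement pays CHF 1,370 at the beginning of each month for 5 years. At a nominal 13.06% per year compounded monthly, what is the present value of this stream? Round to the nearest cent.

CHF 60,784.86

i = 0.1306/12 = 0.0108833 per month; n = 5·12 = 60.
PV = 1370 × [1 − (1+0.0108833)^(−60)] / 0.0108833 × (1+i) = 1370 × 44.368514 = 60,784.8647
(Beginning-of-period payments → annuity-due factor ×(1+i).)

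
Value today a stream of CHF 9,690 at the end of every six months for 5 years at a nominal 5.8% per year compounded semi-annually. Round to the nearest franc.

CHF 83,081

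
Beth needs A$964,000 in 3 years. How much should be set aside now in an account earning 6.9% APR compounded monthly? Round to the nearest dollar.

A$784,216

Periodic rate i = 0.069/12 = 0.00575; n = 3 × 12 = 36 periods.
PV = 964,000 / (1 + 0.00575)^36 = 964,000 / 1.229254 = 784,215.7298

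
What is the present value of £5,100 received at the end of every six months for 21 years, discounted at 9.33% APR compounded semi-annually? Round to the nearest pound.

£93,216

i = 0.0933/2 = 0.04665 per half-year; n = 21·2 = 42.
Annuity factor a(42|0.04665) = 18.277688; PV = 5100 × 18.277688 = 93,216.2084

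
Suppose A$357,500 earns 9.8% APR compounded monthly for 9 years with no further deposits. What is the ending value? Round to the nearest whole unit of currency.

A$860,534

i = 0.098/12 = 0.00816667 per month; n = 9·12 = 108.
FV = PV·(1+i)^n = 357,500 × 2.407089 = 860,534.1929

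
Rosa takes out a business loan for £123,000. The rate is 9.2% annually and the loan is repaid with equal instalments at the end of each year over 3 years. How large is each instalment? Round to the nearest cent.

Annuity-PV factor = 2.522299; PMT = 123000 / 2.522299 = 48,765.0328

£48,765.03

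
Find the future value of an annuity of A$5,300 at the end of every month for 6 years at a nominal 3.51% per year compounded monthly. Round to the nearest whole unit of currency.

A$424,071

Periodic rate i = 0.0351/12 = 0.002925; n = 6 × 12 = 72 periods.
FV = PMT · [(1+i)^n − 1] / i = 5300 · 80.013362 = 424,070.8171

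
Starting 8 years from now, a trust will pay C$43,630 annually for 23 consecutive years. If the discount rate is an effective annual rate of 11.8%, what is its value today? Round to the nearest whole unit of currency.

PV at t=7 (ordinary 23-year annuity): 43630 × a(23|0.118) = 43630 × 7.823013 = 341,318.0627
Discount back 7 years: 341,318.0627 × (1+0.118)^(−7) = 341,318.0627 × 0.458044 = 156,338.7543

C$156,339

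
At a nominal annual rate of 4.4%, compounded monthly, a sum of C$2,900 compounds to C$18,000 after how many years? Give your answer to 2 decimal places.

Periodic rate i = 0.044/12 = 0.00366667.
n = ln(18000/2900) / ln(1+0.00366667) = ln(6.20690) / 0.003660 = 498.8198 months
= 498.8198/12 years

41.57 years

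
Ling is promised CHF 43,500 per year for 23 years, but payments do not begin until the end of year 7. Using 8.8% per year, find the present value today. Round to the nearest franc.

Value one period before first payment (t=6): 43500 × [1 − (1+0.088)^(−23)] / 0.088 = 43500 × 9.730386 = 423,271.7957
Discount back 6 years: 423,271.7957 × (1+0.088)^(−6) = 423,271.7957 × 0.602874 = 255,179.6036

CHF 255,180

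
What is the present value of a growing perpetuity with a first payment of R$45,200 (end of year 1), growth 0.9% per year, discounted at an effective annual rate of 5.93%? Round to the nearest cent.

R$898,608.35

PV = D₁/(r − g) = 45200/(0.0593 − 0.009) = 898,608.3499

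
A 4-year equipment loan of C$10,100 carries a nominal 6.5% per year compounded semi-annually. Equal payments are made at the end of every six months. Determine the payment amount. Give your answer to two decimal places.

C$1,454.02

With 2 periods per year: i = 0.0325, n = 8.
PMT = 10100 / ( [1 − (1+0.0325)^(−8)] / 0.0325 ) = 10100 / 6.946247 = 1,454.0226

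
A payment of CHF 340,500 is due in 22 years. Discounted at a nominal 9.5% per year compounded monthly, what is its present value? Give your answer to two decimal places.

With 12 periods per year: i = 0.00791667, n = 264.
Discount factor = (1+0.00791667)^(−264) = 0.124709; PV = 340,500 × 0.124709 = 42,463.4895

CHF 42,463.49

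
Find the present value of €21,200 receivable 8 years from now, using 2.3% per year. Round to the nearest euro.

€17,674

PV = FV·(1+i)^(−n) = 21,200 × 0.833671 = 17,673.8348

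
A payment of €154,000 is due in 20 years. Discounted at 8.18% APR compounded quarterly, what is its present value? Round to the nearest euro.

€30,492

With 4 periods per year: i = 0.02045, n = 80.
Discount factor = (1+0.02045)^(−80) = 0.197998; PV = 154,000 × 0.197998 = 30,491.7478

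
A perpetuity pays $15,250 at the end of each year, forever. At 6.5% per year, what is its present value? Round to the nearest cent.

$234,615.38

PV = PMT / i = 15250 / 0.065 = 234,615.3846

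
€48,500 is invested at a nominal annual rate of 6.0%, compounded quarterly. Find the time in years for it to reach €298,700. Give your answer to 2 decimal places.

Periodic rate i = 0.06/4 = 0.015.
(1+i)^n = 298700/48500 = 6.15876, so n = ln 6.15876 / ln 1.015 = 122.0984 quarters
= 122.0984/4 years

30.52 years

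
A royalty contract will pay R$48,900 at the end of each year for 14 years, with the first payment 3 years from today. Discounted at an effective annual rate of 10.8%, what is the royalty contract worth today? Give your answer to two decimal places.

R$281,062.09

PV at t=2 (ordinary 14-year annuity): 48900 × a(14|0.108) = 48900 × 7.056233 = 345,049.8123
Discount back 2 years: 345,049.8123 × (1+0.108)^(−2) = 345,049.8123 × 0.814555 = 281,062.0921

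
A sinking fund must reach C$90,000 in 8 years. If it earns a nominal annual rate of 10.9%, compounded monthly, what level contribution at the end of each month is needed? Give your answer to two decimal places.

Periodic rate i = 0.109/12 = 0.00908333; n = 8 × 12 = 96 periods.
FV-annuity factor = 152.179050; PMT = 90000 / 152.179050 = 591.4086

C$591.41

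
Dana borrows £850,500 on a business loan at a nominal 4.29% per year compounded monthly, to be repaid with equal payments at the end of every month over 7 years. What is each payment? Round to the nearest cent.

Periodic rate i = 0.0429/12 = 0.003575; n = 7 × 12 = 84 periods.
Annuity-PV factor = 72.449591; PMT = 850500 / 72.449591 = 11,739.1967

£11,739.20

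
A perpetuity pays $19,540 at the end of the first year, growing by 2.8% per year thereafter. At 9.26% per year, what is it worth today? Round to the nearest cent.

$302,476.78

PV = D₁/(r − g) = 19540/(0.0926 − 0.028) = 302,476.7802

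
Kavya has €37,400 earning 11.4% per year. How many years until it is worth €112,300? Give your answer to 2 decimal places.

n = ln(112300/37400) / ln(1+0.114) = ln(3.00267) / 0.107957 = 10.1846 years

10.18 years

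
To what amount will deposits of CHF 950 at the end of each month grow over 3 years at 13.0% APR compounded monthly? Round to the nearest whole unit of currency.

With 12 periods per year: i = 0.0108333, n = 36.
FV = 950 × [(1+0.0108333)^36 − 1] / 0.0108333 = 950 × 43.743348 = 41,556.1807

CHF 41,556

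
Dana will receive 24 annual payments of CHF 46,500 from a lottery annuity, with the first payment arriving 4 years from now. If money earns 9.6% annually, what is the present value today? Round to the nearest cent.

CHF 327,151.30

Value one period before first payment (t=3): 46500 × [1 − (1+0.096)^(−24)] / 0.096 = 46500 × 9.262482 = 430,705.3924
PV₀ = 430,705.3924 / (1+0.096)^3 = 430,705.3924 / 1.316533 = 327,151.2972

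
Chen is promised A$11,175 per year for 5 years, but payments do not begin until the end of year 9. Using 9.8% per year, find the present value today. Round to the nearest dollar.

PV at t=8 (ordinary 5-year annuity): 11175 × a(5|0.098) = 11175 × 3.810235 = 42,579.3746
Discount back 8 years: 42,579.3746 × (1+0.098)^(−8) = 42,579.3746 × 0.473349 = 20,154.8958

A$20,155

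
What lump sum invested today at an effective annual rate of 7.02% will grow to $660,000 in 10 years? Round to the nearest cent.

$334,884.05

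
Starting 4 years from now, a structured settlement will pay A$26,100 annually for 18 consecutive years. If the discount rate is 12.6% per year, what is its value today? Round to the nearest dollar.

Value one period before first payment (t=3): 26100 × [1 − (1+0.126)^(−18)] / 0.126 = 26100 × 6.999079 = 182,675.9579
Discount back 3 years: 182,675.9579 × (1+0.126)^(−3) = 182,675.9579 × 0.700462 = 127,957.6401

A$127,958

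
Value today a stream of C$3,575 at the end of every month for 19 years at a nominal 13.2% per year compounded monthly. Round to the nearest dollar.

With 12 periods per year: i = 0.011, n = 228.
PV = 3575 × [1 − (1+0.011)^(−228)] / 0.011 = 3575 × 83.404209 = 298,170.0486

C$298,170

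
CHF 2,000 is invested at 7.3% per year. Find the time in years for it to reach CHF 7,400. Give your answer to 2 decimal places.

n = ln(7400/2000) / ln(1+0.073) = ln(3.70000) / 0.070458 = 18.5689 years

18.57 years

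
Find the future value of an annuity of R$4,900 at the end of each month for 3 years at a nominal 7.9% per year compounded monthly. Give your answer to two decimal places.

Periodic rate i = 0.079/12 = 0.00658333; n = 3 × 12 = 36 periods.
FV = 4900 × [(1+0.00658333)^36 − 1] / 0.00658333 = 4900 × 40.474489 = 198,324.9985

R$198,325.00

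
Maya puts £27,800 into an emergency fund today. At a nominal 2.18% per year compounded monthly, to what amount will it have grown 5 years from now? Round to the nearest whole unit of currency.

£30,998

Periodic rate i = 0.0218/12 = 0.00181667; n = 5 × 12 = 60 periods.
FV = 27,800 × (1 + 0.00181667)^60 = 30,998.4478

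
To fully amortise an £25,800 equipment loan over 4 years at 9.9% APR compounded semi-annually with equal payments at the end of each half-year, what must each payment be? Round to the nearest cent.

£3,983.76

With 2 periods per year: i = 0.0495, n = 8.
Annuity-PV factor = 6.476296; PMT = 25800 / 6.476296 = 3,983.7584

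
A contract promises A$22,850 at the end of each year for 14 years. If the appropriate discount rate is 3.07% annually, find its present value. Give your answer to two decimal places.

PV = PMT · [1 − (1+i)^(−n)] / i = 22850 · 11.242361 = 256,887.9582

A$256,887.96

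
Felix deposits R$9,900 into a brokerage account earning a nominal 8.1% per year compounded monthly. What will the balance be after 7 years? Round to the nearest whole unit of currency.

R$17,420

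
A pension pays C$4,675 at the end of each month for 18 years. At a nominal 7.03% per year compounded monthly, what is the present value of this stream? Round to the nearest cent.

With 12 periods per year: i = 0.00585833, n = 216.
Annuity factor a(216|0.00585833) = 122.360739; PV = 4675 × 122.360739 = 572,036.4559

C$572,036.46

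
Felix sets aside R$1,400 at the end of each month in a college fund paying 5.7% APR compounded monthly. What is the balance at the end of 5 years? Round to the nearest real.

With 12 periods per year: i = 0.00475, n = 60.
FV = PMT · [(1+i)^n − 1] / i = 1400 · 69.234755 = 96,928.6576

R$96,929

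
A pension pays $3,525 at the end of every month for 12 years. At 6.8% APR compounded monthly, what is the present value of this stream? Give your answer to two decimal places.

Periodic rate i = 0.068/12 = 0.00566667; n = 12 × 12 = 144 periods.
PV = PMT · [1 − (1+i)^(−n)] / i = 3525 · 98.255895 = 346,352.0289

$346,352.03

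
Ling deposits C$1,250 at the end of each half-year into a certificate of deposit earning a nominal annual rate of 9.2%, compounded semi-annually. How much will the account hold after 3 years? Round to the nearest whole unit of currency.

With 2 periods per year: i = 0.046, n = 6.
Accumulation factor s(6|0.046) = 6.733807; FV = 1250 × 6.733807 = 8,417.2589

C$8,417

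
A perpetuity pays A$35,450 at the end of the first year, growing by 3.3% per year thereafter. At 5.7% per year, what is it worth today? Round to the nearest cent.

PV = PMT / (i − g) = 35450 / (0.057 − 0.033) = 35450 / 0.024000 = 1,477,083.3333

A$1,477,083.33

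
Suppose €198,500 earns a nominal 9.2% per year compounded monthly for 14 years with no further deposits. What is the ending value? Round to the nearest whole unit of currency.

With 12 periods per year: i = 0.00766667, n = 168.
198,500 × (1+0.00766667)^168 = 198,500 × 3.607762 = 716,140.8445

€716,141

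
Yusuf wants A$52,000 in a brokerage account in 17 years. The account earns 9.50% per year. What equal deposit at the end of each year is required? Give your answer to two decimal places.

PMT = 52000 / ( [(1+0.095)^17 − 1] / 0.095 ) = 52000 / 38.713500 = 1,343.2007

A$1,343.20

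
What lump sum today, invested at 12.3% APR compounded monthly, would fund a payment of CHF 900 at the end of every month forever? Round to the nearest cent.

CHF 87,804.88

Periodic rate i = 0.123/12 = 0.01025.
PV = C/r = 900/0.01025 = 87,804.8780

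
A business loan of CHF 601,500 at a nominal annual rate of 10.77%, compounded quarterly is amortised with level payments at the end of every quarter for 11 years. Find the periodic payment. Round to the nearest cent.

With 4 periods per year: i = 0.026925, n = 44.
Annuity-PV factor = 25.601944; PMT = 601500 / 25.601944 = 23,494.3092

CHF 23,494.31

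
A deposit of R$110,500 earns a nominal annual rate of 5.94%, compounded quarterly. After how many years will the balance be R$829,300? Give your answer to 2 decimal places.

Periodic rate i = 0.0594/4 = 0.01485.
(1+i)^n = 829300/110500 = 7.50498, so n = ln 7.50498 / ln 1.01485 = 136.7337 quarters
= 136.7337/4 years

34.18 years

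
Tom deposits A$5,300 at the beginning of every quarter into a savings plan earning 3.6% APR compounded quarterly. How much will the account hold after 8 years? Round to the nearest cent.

i = 0.036/4 = 0.009 per quarter; n = 8·4 = 32.
FV = PMT · [(1+i)^n − 1] / i × (1+i) = 5300 · 37.225392 = 197,294.5754
Payments are at the start of each period, so multiply by (1+i).

A$197,294.58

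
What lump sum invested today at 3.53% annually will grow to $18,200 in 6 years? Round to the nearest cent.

PV = FV·(1+i)^(−n) = 18,200 × 0.812087 = 14,779.9888

$14,779.99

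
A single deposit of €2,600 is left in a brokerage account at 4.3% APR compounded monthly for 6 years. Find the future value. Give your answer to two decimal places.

Periodic rate i = 0.043/12 = 0.00358333; n = 6 × 12 = 72 periods.
2,600 × (1+0.00358333)^72 = 2,600 × 1.293742 = 3,363.7294

€3,363.73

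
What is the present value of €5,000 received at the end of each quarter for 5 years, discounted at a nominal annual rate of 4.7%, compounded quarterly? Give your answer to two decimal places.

With 4 periods per year: i = 0.01175, n = 20.
PV = 5000 × [1 − (1+0.01175)^(−20)] / 0.01175 = 5000 × 17.731524 = 88,657.6177

€88,657.62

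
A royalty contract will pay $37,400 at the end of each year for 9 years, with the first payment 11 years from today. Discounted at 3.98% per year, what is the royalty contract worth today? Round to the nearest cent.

$188,395.14

PV at t=10 (ordinary 9-year annuity): 37400 × a(9|0.0398) = 37400 × 7.442113 = 278,335.0088
Discount back 10 years: 278,335.0088 × (1+0.0398)^(−10) = 278,335.0088 × 0.676865 = 188,395.1438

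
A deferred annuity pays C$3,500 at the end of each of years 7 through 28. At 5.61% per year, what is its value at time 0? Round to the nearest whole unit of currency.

C$31,433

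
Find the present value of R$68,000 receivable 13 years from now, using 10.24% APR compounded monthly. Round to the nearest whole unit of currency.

Periodic rate i = 0.1024/12 = 0.00853333; n = 13 × 12 = 156 periods.
PV = FV·(1+i)^(−n) = 68,000 × 0.265656 = 18,064.6210

R$18,065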